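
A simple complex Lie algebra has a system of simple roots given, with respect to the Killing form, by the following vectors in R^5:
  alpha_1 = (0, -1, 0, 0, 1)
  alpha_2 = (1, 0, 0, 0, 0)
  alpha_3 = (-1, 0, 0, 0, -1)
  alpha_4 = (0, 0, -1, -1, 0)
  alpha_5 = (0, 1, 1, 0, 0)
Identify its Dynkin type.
B_5

Compute the Cartan integers a_ij = 2(alpha_i, alpha_j)/(alpha_j, alpha_j); the resulting 5x5 Cartan matrix is
[[2, 0, -1, 0, -1], [0, 2, -1, 0, 0], [-1, -2, 2, 0, 0], [0, 0, 0, 2, -1], [-1, 0, 0, -1, 2]].
The roots have two lengths (squared-length ratio 2:1); the short ones are alpha_{2}. The associated Dynkin diagram is a chain of 5 nodes with a double edge at one end; the terminal node there is the unique short simple root (B_5), so the type is B_5 (the algebra so(11)).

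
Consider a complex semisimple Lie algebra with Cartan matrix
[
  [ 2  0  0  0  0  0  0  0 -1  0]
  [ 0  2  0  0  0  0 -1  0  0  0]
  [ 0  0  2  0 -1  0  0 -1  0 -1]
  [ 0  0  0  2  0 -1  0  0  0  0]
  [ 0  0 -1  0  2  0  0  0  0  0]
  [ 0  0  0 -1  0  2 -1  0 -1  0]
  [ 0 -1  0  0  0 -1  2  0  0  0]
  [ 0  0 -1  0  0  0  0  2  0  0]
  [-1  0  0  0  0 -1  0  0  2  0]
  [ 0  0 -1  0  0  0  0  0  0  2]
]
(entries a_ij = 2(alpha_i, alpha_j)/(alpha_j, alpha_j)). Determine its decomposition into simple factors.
The diagram associated to this matrix has two connected components: the simple roots {alpha_3, alpha_5, alpha_8, alpha_10} form a chain of 2 nodes with a fork of two nodes at one end (D_4), and {alpha_1, alpha_2, alpha_4, alpha_6, alpha_7, alpha_9} form a chain of 5 nodes with one extra node attached to the third node from one end (E_6). A semisimple Lie algebra decomposes uniquely as the direct sum of simple ideals, one per connected component of its Dynkin diagram, so g ≅ D_4 ⊕ E_6 (dimension 28 + 78 = 106).

D_4 ⊕ E_6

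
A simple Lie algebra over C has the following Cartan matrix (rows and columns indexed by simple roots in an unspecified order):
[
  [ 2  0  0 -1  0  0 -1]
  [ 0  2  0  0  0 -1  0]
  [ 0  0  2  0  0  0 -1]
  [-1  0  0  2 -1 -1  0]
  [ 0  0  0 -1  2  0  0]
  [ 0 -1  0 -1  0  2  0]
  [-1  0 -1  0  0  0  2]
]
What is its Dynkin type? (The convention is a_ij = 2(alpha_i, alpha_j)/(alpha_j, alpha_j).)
The matrix has rank 7 with 2's on the diagonal. Reading the off-diagonal entries as Dynkin edges (a single edge where a_ij = a_ji = -1; a double or triple edge where a_ij * a_ji = 2 or 3), the diagram is a chain of 6 nodes with one extra node attached to the third node from one end (E_7). One simple-root ordering that puts it in standard form is (alpha_2, alpha_5, alpha_6, alpha_4, alpha_1, alpha_7, alpha_3). So the algebra is type E_7.

E_7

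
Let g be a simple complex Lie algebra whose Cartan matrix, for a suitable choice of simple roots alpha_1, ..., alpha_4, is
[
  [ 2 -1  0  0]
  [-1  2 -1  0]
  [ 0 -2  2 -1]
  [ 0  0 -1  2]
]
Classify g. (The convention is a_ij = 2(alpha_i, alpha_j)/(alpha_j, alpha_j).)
F_4

The matrix has rank 4 with 2's on the diagonal. Reading the off-diagonal entries as Dynkin edges (a single edge where a_ij = a_ji = -1; a double or triple edge where a_ij * a_ji = 2 or 3), the diagram is a chain of 4 nodes with a double edge between the middle two (F_4). One simple-root ordering that puts it in standard form is (alpha_4, alpha_3, alpha_2, alpha_1). So the algebra is type F_4.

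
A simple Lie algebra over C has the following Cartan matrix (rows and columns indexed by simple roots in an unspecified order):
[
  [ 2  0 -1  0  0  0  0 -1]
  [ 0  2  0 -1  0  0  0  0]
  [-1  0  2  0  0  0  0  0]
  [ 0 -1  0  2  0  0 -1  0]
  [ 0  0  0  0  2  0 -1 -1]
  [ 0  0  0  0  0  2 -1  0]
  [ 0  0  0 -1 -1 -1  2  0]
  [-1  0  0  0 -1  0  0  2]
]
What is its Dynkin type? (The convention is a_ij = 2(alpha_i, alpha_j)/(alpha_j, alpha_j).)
The matrix has rank 8 with 2's on the diagonal. Reading the off-diagonal entries as Dynkin edges (a single edge where a_ij = a_ji = -1; a double or triple edge where a_ij * a_ji = 2 or 3), the diagram is a chain of 7 nodes with one extra node attached to the third node from one end (E_8). One simple-root ordering that puts it in standard form is (alpha_2, alpha_6, alpha_4, alpha_7, alpha_5, alpha_8, alpha_1, alpha_3). So the algebra is type E_8.

E_8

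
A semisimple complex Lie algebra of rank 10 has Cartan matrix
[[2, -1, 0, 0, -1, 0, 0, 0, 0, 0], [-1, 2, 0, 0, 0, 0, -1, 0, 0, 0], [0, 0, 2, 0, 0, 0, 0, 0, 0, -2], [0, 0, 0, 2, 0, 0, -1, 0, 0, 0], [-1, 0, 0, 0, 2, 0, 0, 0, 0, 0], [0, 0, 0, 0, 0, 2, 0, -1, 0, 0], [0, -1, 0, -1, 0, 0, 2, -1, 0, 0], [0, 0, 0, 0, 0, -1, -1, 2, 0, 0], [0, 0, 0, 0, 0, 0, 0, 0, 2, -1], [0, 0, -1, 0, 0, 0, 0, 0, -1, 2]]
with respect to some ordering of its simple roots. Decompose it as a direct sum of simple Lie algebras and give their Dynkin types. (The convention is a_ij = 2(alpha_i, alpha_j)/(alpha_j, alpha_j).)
The diagram associated to this matrix has two connected components: the simple roots {alpha_3, alpha_9, alpha_10} form a chain of 3 nodes with a double edge at one end; the terminal node there is the unique long simple root (C_3), and {alpha_1, alpha_2, alpha_4, alpha_5, alpha_6, alpha_7, alpha_8} form a chain of 6 nodes with one extra node attached to the third node from one end (E_7). A semisimple Lie algebra decomposes uniquely as the direct sum of simple ideals, one per connected component of its Dynkin diagram, so g ≅ C_3 ⊕ E_7 (dimension 21 + 133 = 154).

C_3 (sp(6)) + E_7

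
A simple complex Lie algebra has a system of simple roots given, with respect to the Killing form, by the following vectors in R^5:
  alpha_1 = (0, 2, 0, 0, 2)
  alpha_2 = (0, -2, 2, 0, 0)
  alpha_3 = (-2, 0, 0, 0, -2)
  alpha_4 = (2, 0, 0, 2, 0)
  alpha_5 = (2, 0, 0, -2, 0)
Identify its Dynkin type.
type D_5

Compute the Cartan integers a_ij = 2(alpha_i, alpha_j)/(alpha_j, alpha_j); the resulting 5x5 Cartan matrix is
[[2, -1, -1, 0, 0], [-1, 2, 0, 0, 0], [-1, 0, 2, -1, -1], [0, 0, -1, 2, 0], [0, 0, -1, 0, 2]].
All simple roots have the same length, so the diagram is simply laced. The associated Dynkin diagram is a chain of 3 nodes with a fork of two nodes at one end (D_5), so the type is D_5 (the algebra so(10)).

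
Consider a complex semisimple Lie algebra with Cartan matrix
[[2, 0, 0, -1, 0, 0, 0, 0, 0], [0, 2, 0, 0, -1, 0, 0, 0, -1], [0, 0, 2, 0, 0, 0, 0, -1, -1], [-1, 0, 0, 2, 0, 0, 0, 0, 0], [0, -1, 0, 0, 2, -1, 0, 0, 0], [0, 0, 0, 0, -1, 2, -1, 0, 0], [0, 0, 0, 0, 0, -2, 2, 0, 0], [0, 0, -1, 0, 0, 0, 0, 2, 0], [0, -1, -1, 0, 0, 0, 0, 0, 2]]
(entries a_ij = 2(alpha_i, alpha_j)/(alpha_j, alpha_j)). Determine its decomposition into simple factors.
The diagram associated to this matrix has two connected components: the simple roots {alpha_1, alpha_4} form a chain of 2 nodes with single edges (A_2), and {alpha_2, alpha_3, alpha_5, alpha_6, alpha_7, alpha_8, alpha_9} form a chain of 7 nodes with a double edge at one end; the terminal node there is the unique long simple root (C_7). A semisimple Lie algebra decomposes uniquely as the direct sum of simple ideals, one per connected component of its Dynkin diagram, so g ≅ A_2 ⊕ C_7 (dimension 8 + 105 = 113).

type A_2 ⊕ type C_7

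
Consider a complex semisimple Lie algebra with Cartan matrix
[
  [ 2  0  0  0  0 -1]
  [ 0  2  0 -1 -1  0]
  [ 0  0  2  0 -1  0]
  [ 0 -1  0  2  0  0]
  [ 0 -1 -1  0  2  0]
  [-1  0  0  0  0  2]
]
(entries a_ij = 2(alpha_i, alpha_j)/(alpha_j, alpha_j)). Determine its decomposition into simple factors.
The diagram associated to this matrix has two connected components: the simple roots {alpha_1, alpha_6} form a chain of 2 nodes with single edges (A_2), and {alpha_2, alpha_3, alpha_4, alpha_5} form a chain of 4 nodes with single edges (A_4). A semisimple Lie algebra decomposes uniquely as the direct sum of simple ideals, one per connected component of its Dynkin diagram, so g ≅ A_2 ⊕ A_4 (dimension 8 + 24 = 32).

A_2 + A_4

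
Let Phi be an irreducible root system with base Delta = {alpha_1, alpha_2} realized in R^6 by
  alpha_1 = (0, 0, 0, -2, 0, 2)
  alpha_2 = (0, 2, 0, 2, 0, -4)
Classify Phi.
Compute the Cartan integers a_ij = 2(alpha_i, alpha_j)/(alpha_j, alpha_j); the resulting 2x2 Cartan matrix is
[[2, -1], [-3, 2]].
The roots have two lengths (squared-length ratio 3:1); the short ones are alpha_{1}. The associated Dynkin diagram is two nodes joined by a triple edge (G_2), so the type is G_2.

G_2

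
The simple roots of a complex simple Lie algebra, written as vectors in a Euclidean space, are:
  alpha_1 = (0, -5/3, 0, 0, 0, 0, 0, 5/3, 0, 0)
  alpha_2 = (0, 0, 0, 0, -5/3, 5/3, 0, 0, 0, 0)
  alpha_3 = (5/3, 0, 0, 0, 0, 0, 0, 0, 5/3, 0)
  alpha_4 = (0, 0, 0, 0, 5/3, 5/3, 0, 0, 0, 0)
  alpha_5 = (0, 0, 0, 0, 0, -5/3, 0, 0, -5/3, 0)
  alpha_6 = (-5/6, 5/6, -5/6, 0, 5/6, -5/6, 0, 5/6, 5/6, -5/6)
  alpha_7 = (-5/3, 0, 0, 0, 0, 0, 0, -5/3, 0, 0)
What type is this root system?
Compute the Cartan integers a_ij = 2(alpha_i, alpha_j)/(alpha_j, alpha_j); the resulting 7x7 Cartan matrix is
[[2, 0, 0, 0, 0, 0, -1], [0, 2, 0, 0, -1, -1, 0], [0, 0, 2, 0, -1, 0, -1], [0, 0, 0, 2, -1, 0, 0], [0, -1, -1, -1, 2, 0, 0], [0, -1, 0, 0, 0, 2, 0], [-1, 0, -1, 0, 0, 0, 2]].
All simple roots have the same length, so the diagram is simply laced. The associated Dynkin diagram is a chain of 6 nodes with one extra node attached to the third node from one end (E_7), so the type is E_7.

E_7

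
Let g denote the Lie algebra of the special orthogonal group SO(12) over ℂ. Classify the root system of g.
type D_6

This is so(12) with 12 even, which has dimension 12(12-1)/2 = 66 and rank 12/2 = 6. In the classification of classical Lie algebras, the orthogonal algebra so(2n) in an even number of variables has type D_n; here n = 6, so the Dynkin diagram is a chain of 4 nodes with a fork of two nodes at one end (D_6). Hence the type is D_6.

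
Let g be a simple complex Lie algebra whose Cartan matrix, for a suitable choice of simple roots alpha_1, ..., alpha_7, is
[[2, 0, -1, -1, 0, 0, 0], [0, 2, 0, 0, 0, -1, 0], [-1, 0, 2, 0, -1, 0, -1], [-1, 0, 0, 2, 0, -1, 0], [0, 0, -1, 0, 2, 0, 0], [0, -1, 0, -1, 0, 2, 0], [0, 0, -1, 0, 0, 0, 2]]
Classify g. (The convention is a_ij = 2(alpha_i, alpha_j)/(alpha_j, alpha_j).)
The matrix has rank 7 with 2's on the diagonal. Reading the off-diagonal entries as Dynkin edges (a single edge where a_ij = a_ji = -1; a double or triple edge where a_ij * a_ji = 2 or 3), the diagram is a chain of 5 nodes with a fork of two nodes at one end (D_7). One simple-root ordering that puts it in standard form is (alpha_2, alpha_6, alpha_4, alpha_1, alpha_3, alpha_7, alpha_5). So the algebra is type D_7, i.e. so(14).

D_7 (so(14))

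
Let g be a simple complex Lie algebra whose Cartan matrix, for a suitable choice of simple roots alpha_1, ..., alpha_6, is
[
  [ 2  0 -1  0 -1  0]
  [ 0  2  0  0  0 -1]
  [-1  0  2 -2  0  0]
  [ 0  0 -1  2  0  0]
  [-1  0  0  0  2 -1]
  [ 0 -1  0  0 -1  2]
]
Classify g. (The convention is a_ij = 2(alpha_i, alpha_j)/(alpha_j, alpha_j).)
B6

The matrix has rank 6 with 2's on the diagonal. Reading the off-diagonal entries as Dynkin edges (a single edge where a_ij = a_ji = -1; a double or triple edge where a_ij * a_ji = 2 or 3), the diagram is a chain of 6 nodes with a double edge at one end; the terminal node there is the unique short simple root (B_6). One simple-root ordering that puts it in standard form is (alpha_2, alpha_6, alpha_5, alpha_1, alpha_3, alpha_4). So the algebra is type B_6, i.e. so(13).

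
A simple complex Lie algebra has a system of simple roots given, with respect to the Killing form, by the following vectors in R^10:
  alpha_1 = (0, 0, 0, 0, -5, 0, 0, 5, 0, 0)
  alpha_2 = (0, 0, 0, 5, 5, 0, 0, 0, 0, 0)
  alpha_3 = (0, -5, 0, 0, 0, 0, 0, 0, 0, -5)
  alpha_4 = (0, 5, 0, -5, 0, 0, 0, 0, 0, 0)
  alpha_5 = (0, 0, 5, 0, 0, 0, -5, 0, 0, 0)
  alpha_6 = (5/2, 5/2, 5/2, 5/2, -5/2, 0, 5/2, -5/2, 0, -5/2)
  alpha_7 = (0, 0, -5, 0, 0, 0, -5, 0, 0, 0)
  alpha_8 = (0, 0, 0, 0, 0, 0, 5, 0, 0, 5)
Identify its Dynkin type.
Compute the Cartan integers a_ij = 2(alpha_i, alpha_j)/(alpha_j, alpha_j); the resulting 8x8 Cartan matrix is
[[2, -1, 0, 0, 0, 0, 0, 0], [-1, 2, 0, -1, 0, 0, 0, 0], [0, 0, 2, -1, 0, 0, 0, -1], [0, -1, -1, 2, 0, 0, 0, 0], [0, 0, 0, 0, 2, 0, 0, -1], [0, 0, 0, 0, 0, 2, -1, 0], [0, 0, 0, 0, 0, -1, 2, -1], [0, 0, -1, 0, -1, 0, -1, 2]].
All simple roots have the same length, so the diagram is simply laced. The associated Dynkin diagram is a chain of 7 nodes with one extra node attached to the third node from one end (E_8), so the type is E_8.

E_8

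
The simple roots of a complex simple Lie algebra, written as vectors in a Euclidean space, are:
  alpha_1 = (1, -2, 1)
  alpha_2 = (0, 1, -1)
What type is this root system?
Compute the Cartan integers a_ij = 2(alpha_i, alpha_j)/(alpha_j, alpha_j); the resulting 2x2 Cartan matrix is
[[2, -3], [-1, 2]].
The roots have two lengths (squared-length ratio 3:1); the short ones are alpha_{2}. The associated Dynkin diagram is two nodes joined by a triple edge (G_2), so the type is G_2.

type G_2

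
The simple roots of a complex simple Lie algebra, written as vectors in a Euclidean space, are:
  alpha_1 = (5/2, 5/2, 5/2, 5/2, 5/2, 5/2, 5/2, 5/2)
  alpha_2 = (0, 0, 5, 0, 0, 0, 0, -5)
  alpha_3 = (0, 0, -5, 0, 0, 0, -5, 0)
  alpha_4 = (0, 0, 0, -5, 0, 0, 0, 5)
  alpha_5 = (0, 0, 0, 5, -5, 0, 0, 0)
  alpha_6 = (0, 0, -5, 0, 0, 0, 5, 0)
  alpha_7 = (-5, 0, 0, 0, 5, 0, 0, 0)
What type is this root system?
E_7

Compute the Cartan integers a_ij = 2(alpha_i, alpha_j)/(alpha_j, alpha_j); the resulting 7x7 Cartan matrix is
[[2, 0, -1, 0, 0, 0, 0], [0, 2, -1, -1, 0, -1, 0], [-1, -1, 2, 0, 0, 0, 0], [0, -1, 0, 2, -1, 0, 0], [0, 0, 0, -1, 2, 0, -1], [0, -1, 0, 0, 0, 2, 0], [0, 0, 0, 0, -1, 0, 2]].
All simple roots have the same length, so the diagram is simply laced. The associated Dynkin diagram is a chain of 6 nodes with one extra node attached to the third node from one end (E_7), so the type is E_7.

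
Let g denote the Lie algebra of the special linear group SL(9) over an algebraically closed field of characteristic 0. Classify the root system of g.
This is sl(9), which has dimension 9^2 - 1 = 80 and rank 9 - 1 = 8 (a Cartan subalgebra is the diagonal traceless matrices). In the classification of classical Lie algebras, the special linear algebra sl(n+1) has type A_n; here n = 8, so the Dynkin diagram is a chain of 8 nodes with single edges (A_8). Hence the type is A_8.

A_8 (sl(9))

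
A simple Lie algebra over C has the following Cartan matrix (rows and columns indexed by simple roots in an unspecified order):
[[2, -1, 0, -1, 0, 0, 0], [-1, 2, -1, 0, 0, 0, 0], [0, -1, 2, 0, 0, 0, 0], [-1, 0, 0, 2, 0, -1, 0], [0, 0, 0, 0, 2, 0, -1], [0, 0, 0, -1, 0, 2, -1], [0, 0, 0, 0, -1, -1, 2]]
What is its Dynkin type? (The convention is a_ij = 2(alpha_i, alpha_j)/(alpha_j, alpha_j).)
A7

The matrix has rank 7 with 2's on the diagonal. Reading the off-diagonal entries as Dynkin edges (a single edge where a_ij = a_ji = -1; a double or triple edge where a_ij * a_ji = 2 or 3), the diagram is a chain of 7 nodes with single edges (A_7). One simple-root ordering that puts it in standard form is (alpha_3, alpha_2, alpha_1, alpha_4, alpha_6, alpha_7, alpha_5). So the algebra is type A_7, i.e. sl(8).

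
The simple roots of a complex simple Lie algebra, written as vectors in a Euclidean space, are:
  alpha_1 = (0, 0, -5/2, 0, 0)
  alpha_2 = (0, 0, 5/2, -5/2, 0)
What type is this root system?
B2

Compute the Cartan integers a_ij = 2(alpha_i, alpha_j)/(alpha_j, alpha_j); the resulting 2x2 Cartan matrix is
[[2, -1], [-2, 2]].
The roots have two lengths (squared-length ratio 2:1); the short ones are alpha_{1}. The associated Dynkin diagram is a chain of 2 nodes with a double edge at one end; the terminal node there is the unique short simple root (B_2), so the type is B_2 (the algebra so(5)).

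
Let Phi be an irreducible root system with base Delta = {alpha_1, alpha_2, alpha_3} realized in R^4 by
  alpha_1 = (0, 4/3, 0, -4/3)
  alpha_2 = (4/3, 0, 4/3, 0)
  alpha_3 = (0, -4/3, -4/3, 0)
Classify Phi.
A3

Compute the Cartan integers a_ij = 2(alpha_i, alpha_j)/(alpha_j, alpha_j); the resulting 3x3 Cartan matrix is
[[2, 0, -1], [0, 2, -1], [-1, -1, 2]].
All simple roots have the same length, so the diagram is simply laced. The associated Dynkin diagram is a chain of 3 nodes with single edges (A_3), so the type is A_3 (the algebra sl(4)).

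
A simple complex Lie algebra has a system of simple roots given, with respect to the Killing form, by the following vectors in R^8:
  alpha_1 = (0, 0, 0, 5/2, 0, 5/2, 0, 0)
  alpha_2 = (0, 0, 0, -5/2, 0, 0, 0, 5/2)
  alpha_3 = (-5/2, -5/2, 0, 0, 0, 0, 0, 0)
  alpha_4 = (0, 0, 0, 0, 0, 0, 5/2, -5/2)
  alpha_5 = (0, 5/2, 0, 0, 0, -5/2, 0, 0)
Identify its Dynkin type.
type A_5

Compute the Cartan integers a_ij = 2(alpha_i, alpha_j)/(alpha_j, alpha_j); the resulting 5x5 Cartan matrix is
[[2, -1, 0, 0, -1], [-1, 2, 0, -1, 0], [0, 0, 2, 0, -1], [0, -1, 0, 2, 0], [-1, 0, -1, 0, 2]].
All simple roots have the same length, so the diagram is simply laced. The associated Dynkin diagram is a chain of 5 nodes with single edges (A_5), so the type is A_5 (the algebra sl(6)).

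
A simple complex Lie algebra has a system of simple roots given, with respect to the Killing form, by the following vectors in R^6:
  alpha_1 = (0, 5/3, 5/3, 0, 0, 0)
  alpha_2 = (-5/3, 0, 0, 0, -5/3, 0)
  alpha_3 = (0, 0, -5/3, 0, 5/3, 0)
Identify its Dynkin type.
Compute the Cartan integers a_ij = 2(alpha_i, alpha_j)/(alpha_j, alpha_j); the resulting 3x3 Cartan matrix is
[[2, 0, -1], [0, 2, -1], [-1, -1, 2]].
All simple roots have the same length, so the diagram is simply laced. The associated Dynkin diagram is a chain of 3 nodes with single edges (A_3), so the type is A_3 (the algebra sl(4)).

A_3 (sl(4))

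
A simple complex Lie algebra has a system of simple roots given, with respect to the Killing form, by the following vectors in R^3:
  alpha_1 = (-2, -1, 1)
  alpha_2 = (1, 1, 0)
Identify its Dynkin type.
Compute the Cartan integers a_ij = 2(alpha_i, alpha_j)/(alpha_j, alpha_j); the resulting 2x2 Cartan matrix is
[[2, -3], [-1, 2]].
The roots have two lengths (squared-length ratio 3:1); the short ones are alpha_{2}. The associated Dynkin diagram is two nodes joined by a triple edge (G_2), so the type is G_2.

G_2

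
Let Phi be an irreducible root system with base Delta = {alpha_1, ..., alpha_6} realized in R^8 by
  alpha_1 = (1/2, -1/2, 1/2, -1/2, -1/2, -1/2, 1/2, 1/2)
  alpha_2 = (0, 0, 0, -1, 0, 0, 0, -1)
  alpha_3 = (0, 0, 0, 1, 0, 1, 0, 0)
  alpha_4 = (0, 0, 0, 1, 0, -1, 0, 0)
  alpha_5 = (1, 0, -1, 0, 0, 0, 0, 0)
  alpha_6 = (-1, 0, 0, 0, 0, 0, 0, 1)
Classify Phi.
E_6

Compute the Cartan integers a_ij = 2(alpha_i, alpha_j)/(alpha_j, alpha_j); the resulting 6x6 Cartan matrix is
[[2, 0, -1, 0, 0, 0], [0, 2, -1, -1, 0, -1], [-1, -1, 2, 0, 0, 0], [0, -1, 0, 2, 0, 0], [0, 0, 0, 0, 2, -1], [0, -1, 0, 0, -1, 2]].
All simple roots have the same length, so the diagram is simply laced. The associated Dynkin diagram is a chain of 5 nodes with one extra node attached to the third node from one end (E_6), so the type is E_6.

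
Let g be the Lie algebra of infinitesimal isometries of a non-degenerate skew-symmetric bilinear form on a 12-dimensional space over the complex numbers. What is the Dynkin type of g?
This is sp(12), which has dimension 12(12+1)/2 = 78 and rank 12/2 = 6. In the classification of classical Lie algebras, the symplectic algebra sp(2n) has type C_n; here n = 6, so the Dynkin diagram is a chain of 6 nodes with a double edge at one end; the terminal node there is the unique long simple root (C_6). Hence the type is C_6.

C_6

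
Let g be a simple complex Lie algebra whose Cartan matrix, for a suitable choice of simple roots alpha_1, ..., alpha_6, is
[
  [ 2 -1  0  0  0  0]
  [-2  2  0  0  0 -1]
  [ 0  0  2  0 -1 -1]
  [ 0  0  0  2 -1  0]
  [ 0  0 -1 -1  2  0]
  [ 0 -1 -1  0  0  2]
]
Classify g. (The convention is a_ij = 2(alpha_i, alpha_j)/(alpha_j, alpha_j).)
The matrix has rank 6 with 2's on the diagonal. Reading the off-diagonal entries as Dynkin edges (a single edge where a_ij = a_ji = -1; a double or triple edge where a_ij * a_ji = 2 or 3), the diagram is a chain of 6 nodes with a double edge at one end; the terminal node there is the unique short simple root (B_6). One simple-root ordering that puts it in standard form is (alpha_4, alpha_5, alpha_3, alpha_6, alpha_2, alpha_1). So the algebra is type B_6, i.e. so(13).

B_6 (so(13))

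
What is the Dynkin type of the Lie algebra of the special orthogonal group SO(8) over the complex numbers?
This is so(8) with 8 even, which has dimension 8(8-1)/2 = 28 and rank 8/2 = 4. In the classification of classical Lie algebras, the orthogonal algebra so(2n) in an even number of variables has type D_n; here n = 4, so the Dynkin diagram is a chain of 2 nodes with a fork of two nodes at one end (D_4). Hence the type is D_4.

D4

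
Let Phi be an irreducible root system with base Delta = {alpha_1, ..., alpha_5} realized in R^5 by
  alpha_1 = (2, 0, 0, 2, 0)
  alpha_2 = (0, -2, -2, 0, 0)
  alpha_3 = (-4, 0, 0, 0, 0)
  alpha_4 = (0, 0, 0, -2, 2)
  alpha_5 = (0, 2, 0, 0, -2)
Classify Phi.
C_5

Compute the Cartan integers a_ij = 2(alpha_i, alpha_j)/(alpha_j, alpha_j); the resulting 5x5 Cartan matrix is
[[2, 0, -1, -1, 0], [0, 2, 0, 0, -1], [-2, 0, 2, 0, 0], [-1, 0, 0, 2, -1], [0, -1, 0, -1, 2]].
The roots have two lengths (squared-length ratio 2:1); the short ones are alpha_{1,2,4,5}. The associated Dynkin diagram is a chain of 5 nodes with a double edge at one end; the terminal node there is the unique long simple root (C_5), so the type is C_5 (the algebra sp(10)).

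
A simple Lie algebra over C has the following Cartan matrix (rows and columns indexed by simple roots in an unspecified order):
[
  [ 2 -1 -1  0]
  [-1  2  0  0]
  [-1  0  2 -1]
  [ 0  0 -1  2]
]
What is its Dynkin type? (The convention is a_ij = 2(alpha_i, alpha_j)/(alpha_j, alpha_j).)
The matrix has rank 4 with 2's on the diagonal. Reading the off-diagonal entries as Dynkin edges (a single edge where a_ij = a_ji = -1; a double or triple edge where a_ij * a_ji = 2 or 3), the diagram is a chain of 4 nodes with single edges (A_4). One simple-root ordering that puts it in standard form is (alpha_2, alpha_1, alpha_3, alpha_4). So the algebra is type A_4, i.e. sl(5).

A_4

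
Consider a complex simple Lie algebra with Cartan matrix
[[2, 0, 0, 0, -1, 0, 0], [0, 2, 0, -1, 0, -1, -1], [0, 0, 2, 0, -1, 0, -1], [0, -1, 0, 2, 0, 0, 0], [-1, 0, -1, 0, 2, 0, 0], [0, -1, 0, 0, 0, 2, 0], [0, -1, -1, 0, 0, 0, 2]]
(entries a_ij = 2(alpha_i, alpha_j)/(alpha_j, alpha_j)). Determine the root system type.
D_7

The matrix has rank 7 with 2's on the diagonal. Reading the off-diagonal entries as Dynkin edges (a single edge where a_ij = a_ji = -1; a double or triple edge where a_ij * a_ji = 2 or 3), the diagram is a chain of 5 nodes with a fork of two nodes at one end (D_7). One simple-root ordering that puts it in standard form is (alpha_1, alpha_5, alpha_3, alpha_7, alpha_2, alpha_4, alpha_6). So the algebra is type D_7, i.e. so(14).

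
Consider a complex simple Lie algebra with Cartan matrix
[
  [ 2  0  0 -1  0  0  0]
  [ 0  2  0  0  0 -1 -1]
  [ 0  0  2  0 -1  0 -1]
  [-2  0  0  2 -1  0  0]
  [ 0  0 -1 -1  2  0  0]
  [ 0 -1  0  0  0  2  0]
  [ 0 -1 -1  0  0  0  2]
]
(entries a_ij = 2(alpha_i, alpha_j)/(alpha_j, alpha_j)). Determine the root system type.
B_7 (so(15))

The matrix has rank 7 with 2's on the diagonal. Reading the off-diagonal entries as Dynkin edges (a single edge where a_ij = a_ji = -1; a double or triple edge where a_ij * a_ji = 2 or 3), the diagram is a chain of 7 nodes with a double edge at one end; the terminal node there is the unique short simple root (B_7). One simple-root ordering that puts it in standard form is (alpha_6, alpha_2, alpha_7, alpha_3, alpha_5, alpha_4, alpha_1). So the algebra is type B_7, i.e. so(15).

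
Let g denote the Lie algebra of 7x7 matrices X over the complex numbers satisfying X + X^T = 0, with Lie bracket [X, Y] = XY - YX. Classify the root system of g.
This is so(7) with 7 odd, which has dimension 7(7-1)/2 = 21 and rank (7-1)/2 = 3. In the classification of classical Lie algebras, the orthogonal algebra so(2n+1) in an odd number of variables has type B_n; here n = 3, so the Dynkin diagram is a chain of 3 nodes with a double edge at one end; the terminal node there is the unique short simple root (B_3). Hence the type is B_3.

B3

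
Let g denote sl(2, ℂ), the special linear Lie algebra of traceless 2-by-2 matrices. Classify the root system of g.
A_1

This is sl(2), which has dimension 2^2 - 1 = 3 and rank 2 - 1 = 1 (a Cartan subalgebra is the diagonal traceless matrices). In the classification of classical Lie algebras, the special linear algebra sl(n+1) has type A_n; here n = 1, so the Dynkin diagram is a chain of 1 nodes with single edges (A_1). Hence the type is A_1.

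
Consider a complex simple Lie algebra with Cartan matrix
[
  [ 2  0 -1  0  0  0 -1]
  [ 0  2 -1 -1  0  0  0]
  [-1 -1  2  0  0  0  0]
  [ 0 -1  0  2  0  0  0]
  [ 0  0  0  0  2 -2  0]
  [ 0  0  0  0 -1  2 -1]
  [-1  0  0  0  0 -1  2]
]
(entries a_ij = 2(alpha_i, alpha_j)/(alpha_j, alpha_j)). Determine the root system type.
The matrix has rank 7 with 2's on the diagonal. Reading the off-diagonal entries as Dynkin edges (a single edge where a_ij = a_ji = -1; a double or triple edge where a_ij * a_ji = 2 or 3), the diagram is a chain of 7 nodes with a double edge at one end; the terminal node there is the unique long simple root (C_7). One simple-root ordering that puts it in standard form is (alpha_4, alpha_2, alpha_3, alpha_1, alpha_7, alpha_6, alpha_5). So the algebra is type C_7, i.e. sp(14).

C_7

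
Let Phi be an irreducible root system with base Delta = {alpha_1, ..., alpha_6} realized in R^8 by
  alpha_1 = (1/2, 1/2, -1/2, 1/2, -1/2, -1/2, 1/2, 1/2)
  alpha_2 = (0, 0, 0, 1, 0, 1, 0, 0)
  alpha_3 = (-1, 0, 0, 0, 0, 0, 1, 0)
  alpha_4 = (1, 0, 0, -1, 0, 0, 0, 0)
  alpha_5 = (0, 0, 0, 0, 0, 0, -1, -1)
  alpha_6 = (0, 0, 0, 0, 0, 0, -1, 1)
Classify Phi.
Compute the Cartan integers a_ij = 2(alpha_i, alpha_j)/(alpha_j, alpha_j); the resulting 6x6 Cartan matrix is
[[2, 0, 0, 0, -1, 0], [0, 2, 0, -1, 0, 0], [0, 0, 2, -1, -1, -1], [0, -1, -1, 2, 0, 0], [-1, 0, -1, 0, 2, 0], [0, 0, -1, 0, 0, 2]].
All simple roots have the same length, so the diagram is simply laced. The associated Dynkin diagram is a chain of 5 nodes with one extra node attached to the third node from one end (E_6), so the type is E_6.

type E_6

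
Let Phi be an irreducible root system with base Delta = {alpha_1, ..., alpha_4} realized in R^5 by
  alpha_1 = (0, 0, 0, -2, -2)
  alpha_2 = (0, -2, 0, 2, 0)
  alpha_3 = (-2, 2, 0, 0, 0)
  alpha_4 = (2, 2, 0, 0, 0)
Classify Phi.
D_4 (so(8))

Compute the Cartan integers a_ij = 2(alpha_i, alpha_j)/(alpha_j, alpha_j); the resulting 4x4 Cartan matrix is
[[2, -1, 0, 0], [-1, 2, -1, -1], [0, -1, 2, 0], [0, -1, 0, 2]].
All simple roots have the same length, so the diagram is simply laced. The associated Dynkin diagram is a chain of 2 nodes with a fork of two nodes at one end (D_4), so the type is D_4 (the algebra so(8)).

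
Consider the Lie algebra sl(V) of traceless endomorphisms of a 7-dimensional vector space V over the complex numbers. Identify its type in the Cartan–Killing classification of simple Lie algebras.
This is sl(7), which has dimension 7^2 - 1 = 48 and rank 7 - 1 = 6 (a Cartan subalgebra is the diagonal traceless matrices). In the classification of classical Lie algebras, the special linear algebra sl(n+1) has type A_n; here n = 6, so the Dynkin diagram is a chain of 6 nodes with single edges (A_6). Hence the type is A_6.

A_6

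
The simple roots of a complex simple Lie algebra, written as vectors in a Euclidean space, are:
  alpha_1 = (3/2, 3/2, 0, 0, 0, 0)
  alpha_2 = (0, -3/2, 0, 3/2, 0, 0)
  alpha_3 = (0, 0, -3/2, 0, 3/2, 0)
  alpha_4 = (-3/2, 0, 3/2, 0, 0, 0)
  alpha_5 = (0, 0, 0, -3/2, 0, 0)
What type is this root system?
Compute the Cartan integers a_ij = 2(alpha_i, alpha_j)/(alpha_j, alpha_j); the resulting 5x5 Cartan matrix is
[[2, -1, 0, -1, 0], [-1, 2, 0, 0, -2], [0, 0, 2, -1, 0], [-1, 0, -1, 2, 0], [0, -1, 0, 0, 2]].
The roots have two lengths (squared-length ratio 2:1); the short ones are alpha_{5}. The associated Dynkin diagram is a chain of 5 nodes with a double edge at one end; the terminal node there is the unique short simple root (B_5), so the type is B_5 (the algebra so(11)).

type B_5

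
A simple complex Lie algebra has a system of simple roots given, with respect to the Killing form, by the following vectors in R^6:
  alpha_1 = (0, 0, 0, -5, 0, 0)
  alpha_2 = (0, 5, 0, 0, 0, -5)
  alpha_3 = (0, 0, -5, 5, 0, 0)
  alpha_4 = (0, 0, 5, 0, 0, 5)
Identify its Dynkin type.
Compute the Cartan integers a_ij = 2(alpha_i, alpha_j)/(alpha_j, alpha_j); the resulting 4x4 Cartan matrix is
[[2, 0, -1, 0], [0, 2, 0, -1], [-2, 0, 2, -1], [0, -1, -1, 2]].
The roots have two lengths (squared-length ratio 2:1); the short ones are alpha_{1}. The associated Dynkin diagram is a chain of 4 nodes with a double edge at one end; the terminal node there is the unique short simple root (B_4), so the type is B_4 (the algebra so(9)).

B4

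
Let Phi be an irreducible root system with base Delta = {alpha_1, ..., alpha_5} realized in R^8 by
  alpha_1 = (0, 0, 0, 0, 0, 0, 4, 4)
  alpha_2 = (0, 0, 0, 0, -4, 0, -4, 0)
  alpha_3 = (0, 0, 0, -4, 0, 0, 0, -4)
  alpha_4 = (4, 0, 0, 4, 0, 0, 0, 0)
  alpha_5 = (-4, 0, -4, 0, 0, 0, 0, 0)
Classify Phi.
A_5 (sl(6))

Compute the Cartan integers a_ij = 2(alpha_i, alpha_j)/(alpha_j, alpha_j); the resulting 5x5 Cartan matrix is
[[2, -1, -1, 0, 0], [-1, 2, 0, 0, 0], [-1, 0, 2, -1, 0], [0, 0, -1, 2, -1], [0, 0, 0, -1, 2]].
All simple roots have the same length, so the diagram is simply laced. The associated Dynkin diagram is a chain of 5 nodes with single edges (A_5), so the type is A_5 (the algebra sl(6)).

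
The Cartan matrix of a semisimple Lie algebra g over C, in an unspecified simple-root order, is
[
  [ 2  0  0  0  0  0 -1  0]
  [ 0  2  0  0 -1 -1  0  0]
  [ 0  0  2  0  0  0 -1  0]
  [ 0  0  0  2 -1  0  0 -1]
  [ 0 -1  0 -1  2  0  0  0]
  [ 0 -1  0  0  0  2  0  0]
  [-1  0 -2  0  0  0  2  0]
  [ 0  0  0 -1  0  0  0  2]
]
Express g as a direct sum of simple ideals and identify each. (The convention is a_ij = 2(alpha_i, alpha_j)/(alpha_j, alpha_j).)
The diagram associated to this matrix has two connected components: the simple roots {alpha_2, alpha_4, alpha_5, alpha_6, alpha_8} form a chain of 5 nodes with single edges (A_5), and {alpha_1, alpha_3, alpha_7} form a chain of 3 nodes with a double edge at one end; the terminal node there is the unique short simple root (B_3). A semisimple Lie algebra decomposes uniquely as the direct sum of simple ideals, one per connected component of its Dynkin diagram, so g ≅ A_5 ⊕ B_3 (dimension 35 + 21 = 56).

A_5 ⊕ B_3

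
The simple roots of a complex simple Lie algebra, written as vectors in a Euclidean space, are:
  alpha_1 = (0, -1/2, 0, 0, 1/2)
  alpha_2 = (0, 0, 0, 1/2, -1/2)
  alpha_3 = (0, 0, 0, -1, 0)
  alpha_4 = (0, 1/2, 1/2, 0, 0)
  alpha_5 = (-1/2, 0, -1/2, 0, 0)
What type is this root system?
C_5

Compute the Cartan integers a_ij = 2(alpha_i, alpha_j)/(alpha_j, alpha_j); the resulting 5x5 Cartan matrix is
[[2, -1, 0, -1, 0], [-1, 2, -1, 0, 0], [0, -2, 2, 0, 0], [-1, 0, 0, 2, -1], [0, 0, 0, -1, 2]].
The roots have two lengths (squared-length ratio 2:1); the short ones are alpha_{1,2,4,5}. The associated Dynkin diagram is a chain of 5 nodes with a double edge at one end; the terminal node there is the unique long simple root (C_5), so the type is C_5 (the algebra sp(10)).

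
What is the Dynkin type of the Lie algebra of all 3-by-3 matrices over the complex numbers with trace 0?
A_2

This is sl(3), which has dimension 3^2 - 1 = 8 and rank 3 - 1 = 2 (a Cartan subalgebra is the diagonal traceless matrices). In the classification of classical Lie algebras, the special linear algebra sl(n+1) has type A_n; here n = 2, so the Dynkin diagram is a chain of 2 nodes with single edges (A_2). Hence the type is A_2.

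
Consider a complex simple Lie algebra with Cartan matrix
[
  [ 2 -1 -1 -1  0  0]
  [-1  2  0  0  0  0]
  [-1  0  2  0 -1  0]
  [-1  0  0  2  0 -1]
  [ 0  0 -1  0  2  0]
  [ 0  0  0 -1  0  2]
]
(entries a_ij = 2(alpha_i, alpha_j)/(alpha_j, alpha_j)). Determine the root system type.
The matrix has rank 6 with 2's on the diagonal. Reading the off-diagonal entries as Dynkin edges (a single edge where a_ij = a_ji = -1; a double or triple edge where a_ij * a_ji = 2 or 3), the diagram is a chain of 5 nodes with one extra node attached to the third node from one end (E_6). One simple-root ordering that puts it in standard form is (alpha_6, alpha_2, alpha_4, alpha_1, alpha_3, alpha_5). So the algebra is type E_6.

E6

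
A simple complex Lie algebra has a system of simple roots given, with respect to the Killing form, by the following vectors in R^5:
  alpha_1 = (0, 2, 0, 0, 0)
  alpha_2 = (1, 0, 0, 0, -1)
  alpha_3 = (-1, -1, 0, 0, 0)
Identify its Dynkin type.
Compute the Cartan integers a_ij = 2(alpha_i, alpha_j)/(alpha_j, alpha_j); the resulting 3x3 Cartan matrix is
[[2, 0, -2], [0, 2, -1], [-1, -1, 2]].
The roots have two lengths (squared-length ratio 2:1); the short ones are alpha_{2,3}. The associated Dynkin diagram is a chain of 3 nodes with a double edge at one end; the terminal node there is the unique long simple root (C_3), so the type is C_3 (the algebra sp(6)).

C3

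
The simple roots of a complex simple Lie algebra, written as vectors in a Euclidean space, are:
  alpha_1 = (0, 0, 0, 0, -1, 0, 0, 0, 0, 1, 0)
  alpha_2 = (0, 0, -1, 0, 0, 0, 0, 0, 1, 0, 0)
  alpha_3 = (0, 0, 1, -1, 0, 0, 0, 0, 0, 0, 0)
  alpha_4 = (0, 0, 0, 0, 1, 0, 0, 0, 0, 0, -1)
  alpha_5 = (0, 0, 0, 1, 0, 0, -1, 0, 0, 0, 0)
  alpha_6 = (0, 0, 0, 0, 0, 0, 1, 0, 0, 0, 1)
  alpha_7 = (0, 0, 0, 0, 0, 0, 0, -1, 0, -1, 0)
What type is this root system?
type A_7

Compute the Cartan integers a_ij = 2(alpha_i, alpha_j)/(alpha_j, alpha_j); the resulting 7x7 Cartan matrix is
[[2, 0, 0, -1, 0, 0, -1], [0, 2, -1, 0, 0, 0, 0], [0, -1, 2, 0, -1, 0, 0], [-1, 0, 0, 2, 0, -1, 0], [0, 0, -1, 0, 2, -1, 0], [0, 0, 0, -1, -1, 2, 0], [-1, 0, 0, 0, 0, 0, 2]].
All simple roots have the same length, so the diagram is simply laced. The associated Dynkin diagram is a chain of 7 nodes with single edges (A_7), so the type is A_7 (the algebra sl(8)).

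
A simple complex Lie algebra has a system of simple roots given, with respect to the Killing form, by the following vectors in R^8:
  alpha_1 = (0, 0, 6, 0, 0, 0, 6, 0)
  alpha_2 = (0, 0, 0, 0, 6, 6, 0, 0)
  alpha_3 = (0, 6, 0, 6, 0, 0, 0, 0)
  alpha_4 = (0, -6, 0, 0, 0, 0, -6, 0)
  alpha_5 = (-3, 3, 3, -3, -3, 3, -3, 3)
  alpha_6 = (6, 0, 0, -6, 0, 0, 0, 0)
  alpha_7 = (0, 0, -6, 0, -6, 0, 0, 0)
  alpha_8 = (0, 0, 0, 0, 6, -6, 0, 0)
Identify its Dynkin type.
type E_8

Compute the Cartan integers a_ij = 2(alpha_i, alpha_j)/(alpha_j, alpha_j); the resulting 8x8 Cartan matrix is
[[2, 0, 0, -1, 0, 0, -1, 0], [0, 2, 0, 0, 0, 0, -1, 0], [0, 0, 2, -1, 0, -1, 0, 0], [-1, 0, -1, 2, 0, 0, 0, 0], [0, 0, 0, 0, 2, 0, 0, -1], [0, 0, -1, 0, 0, 2, 0, 0], [-1, -1, 0, 0, 0, 0, 2, -1], [0, 0, 0, 0, -1, 0, -1, 2]].
All simple roots have the same length, so the diagram is simply laced. The associated Dynkin diagram is a chain of 7 nodes with one extra node attached to the third node from one end (E_8), so the type is E_8.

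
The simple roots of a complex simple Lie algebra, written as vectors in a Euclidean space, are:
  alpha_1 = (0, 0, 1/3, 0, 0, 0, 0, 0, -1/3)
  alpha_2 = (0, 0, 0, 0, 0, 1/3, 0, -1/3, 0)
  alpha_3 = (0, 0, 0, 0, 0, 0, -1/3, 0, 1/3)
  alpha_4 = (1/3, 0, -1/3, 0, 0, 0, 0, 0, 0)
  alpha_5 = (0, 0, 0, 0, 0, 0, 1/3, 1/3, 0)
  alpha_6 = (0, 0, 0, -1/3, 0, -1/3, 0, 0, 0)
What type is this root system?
Compute the Cartan integers a_ij = 2(alpha_i, alpha_j)/(alpha_j, alpha_j); the resulting 6x6 Cartan matrix is
[[2, 0, -1, -1, 0, 0], [0, 2, 0, 0, -1, -1], [-1, 0, 2, 0, -1, 0], [-1, 0, 0, 2, 0, 0], [0, -1, -1, 0, 2, 0], [0, -1, 0, 0, 0, 2]].
All simple roots have the same length, so the diagram is simply laced. The associated Dynkin diagram is a chain of 6 nodes with single edges (A_6), so the type is A_6 (the algebra sl(7)).

A_6 (sl(7))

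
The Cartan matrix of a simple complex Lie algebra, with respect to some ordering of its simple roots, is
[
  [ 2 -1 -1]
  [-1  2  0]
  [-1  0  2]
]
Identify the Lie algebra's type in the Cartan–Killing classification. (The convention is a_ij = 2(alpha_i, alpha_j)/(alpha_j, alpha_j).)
The matrix has rank 3 with 2's on the diagonal. Reading the off-diagonal entries as Dynkin edges (a single edge where a_ij = a_ji = -1; a double or triple edge where a_ij * a_ji = 2 or 3), the diagram is a chain of 3 nodes with single edges (A_3). One simple-root ordering that puts it in standard form is (alpha_2, alpha_1, alpha_3). So the algebra is type A_3, i.e. sl(4).

A3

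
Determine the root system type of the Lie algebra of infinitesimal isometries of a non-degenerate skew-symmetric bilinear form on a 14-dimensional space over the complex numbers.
type C_7

This is sp(14), which has dimension 14(14+1)/2 = 105 and rank 14/2 = 7. In the classification of classical Lie algebras, the symplectic algebra sp(2n) has type C_n; here n = 7, so the Dynkin diagram is a chain of 7 nodes with a double edge at one end; the terminal node there is the unique long simple root (C_7). Hence the type is C_7.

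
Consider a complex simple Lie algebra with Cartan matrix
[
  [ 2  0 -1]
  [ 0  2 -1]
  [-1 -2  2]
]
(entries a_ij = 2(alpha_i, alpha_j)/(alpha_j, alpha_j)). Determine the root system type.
The matrix has rank 3 with 2's on the diagonal. Reading the off-diagonal entries as Dynkin edges (a single edge where a_ij = a_ji = -1; a double or triple edge where a_ij * a_ji = 2 or 3), the diagram is a chain of 3 nodes with a double edge at one end; the terminal node there is the unique short simple root (B_3). One simple-root ordering that puts it in standard form is (alpha_1, alpha_3, alpha_2). So the algebra is type B_3, i.e. so(7).

B3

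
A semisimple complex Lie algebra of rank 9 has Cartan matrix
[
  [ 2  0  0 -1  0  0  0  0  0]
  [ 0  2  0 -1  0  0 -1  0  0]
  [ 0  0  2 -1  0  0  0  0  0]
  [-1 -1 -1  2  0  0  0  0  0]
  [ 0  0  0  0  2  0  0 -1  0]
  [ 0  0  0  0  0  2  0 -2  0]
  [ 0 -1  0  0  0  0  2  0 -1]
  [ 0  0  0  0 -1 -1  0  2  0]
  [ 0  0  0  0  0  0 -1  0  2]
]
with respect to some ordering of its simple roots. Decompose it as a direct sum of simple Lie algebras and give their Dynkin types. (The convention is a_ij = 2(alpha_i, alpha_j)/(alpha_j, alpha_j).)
type C_3 ⊕ type D_6

The diagram associated to this matrix has two connected components: the simple roots {alpha_5, alpha_6, alpha_8} form a chain of 3 nodes with a double edge at one end; the terminal node there is the unique long simple root (C_3), and {alpha_1, alpha_2, alpha_3, alpha_4, alpha_7, alpha_9} form a chain of 4 nodes with a fork of two nodes at one end (D_6). A semisimple Lie algebra decomposes uniquely as the direct sum of simple ideals, one per connected component of its Dynkin diagram, so g ≅ C_3 ⊕ D_6 (dimension 21 + 66 = 87).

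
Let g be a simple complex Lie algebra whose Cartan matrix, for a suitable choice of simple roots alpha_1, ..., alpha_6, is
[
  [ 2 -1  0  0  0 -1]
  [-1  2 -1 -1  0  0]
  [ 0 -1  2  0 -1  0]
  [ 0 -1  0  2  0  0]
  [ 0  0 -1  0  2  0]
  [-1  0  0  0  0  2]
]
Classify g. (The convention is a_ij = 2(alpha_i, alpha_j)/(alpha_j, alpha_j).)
The matrix has rank 6 with 2's on the diagonal. Reading the off-diagonal entries as Dynkin edges (a single edge where a_ij = a_ji = -1; a double or triple edge where a_ij * a_ji = 2 or 3), the diagram is a chain of 5 nodes with one extra node attached to the third node from one end (E_6). One simple-root ordering that puts it in standard form is (alpha_5, alpha_4, alpha_3, alpha_2, alpha_1, alpha_6). So the algebra is type E_6.

E6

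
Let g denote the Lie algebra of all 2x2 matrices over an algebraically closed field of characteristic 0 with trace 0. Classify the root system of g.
This is sl(2), which has dimension 2^2 - 1 = 3 and rank 2 - 1 = 1 (a Cartan subalgebra is the diagonal traceless matrices). In the classification of classical Lie algebras, the special linear algebra sl(n+1) has type A_n; here n = 1, so the Dynkin diagram is a chain of 1 nodes with single edges (A_1). Hence the type is A_1.

A1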